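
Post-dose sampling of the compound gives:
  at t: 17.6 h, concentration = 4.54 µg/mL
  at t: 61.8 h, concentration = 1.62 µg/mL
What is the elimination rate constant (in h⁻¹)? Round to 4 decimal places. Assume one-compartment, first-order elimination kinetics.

k = ln(C₁/C₂) / (t₂ − t₁) = ln(4.54/1.62) / (61.8 − 17.6)
  = 1.031 / 44.20 = 0.02333 h⁻¹

0.0233 h⁻¹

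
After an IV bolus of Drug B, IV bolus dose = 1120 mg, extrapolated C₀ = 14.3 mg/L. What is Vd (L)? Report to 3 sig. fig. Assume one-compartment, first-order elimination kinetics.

78.3 L

Vd = Dose / C₀ = 1120 / 14.3 = 78.32 L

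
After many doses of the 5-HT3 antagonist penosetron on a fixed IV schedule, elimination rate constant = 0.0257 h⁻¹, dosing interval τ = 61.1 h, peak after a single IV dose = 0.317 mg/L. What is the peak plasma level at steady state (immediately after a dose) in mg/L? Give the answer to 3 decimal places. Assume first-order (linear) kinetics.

0.400 mg/L

e^(−kτ) = e^(−0.02570 × 61.1) = 0.2080
Accumulation ratio R = 1 / (1 − e^(−kτ)) = 1 / (1 − 0.2080) = 1.263
Steady-state peak = C₀ × R = 0.317 × 1.263 = 0.4004 mg/L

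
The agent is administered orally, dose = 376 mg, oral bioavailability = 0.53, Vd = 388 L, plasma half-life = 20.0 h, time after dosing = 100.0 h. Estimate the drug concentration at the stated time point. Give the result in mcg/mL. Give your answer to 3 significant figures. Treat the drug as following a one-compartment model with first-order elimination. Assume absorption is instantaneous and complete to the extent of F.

0.0161 mcg/mL

Amount reaching circulation = F × Dose = 0.53 × 376.0 = 199.3 mg
C₀ = F·Dose / Vd = 199.3 / 388 = 0.5137 mg/L
k = ln2 / t½ = 0.693147 / 20.0 = 0.03466 h⁻¹
t / t½ = 100.0 / 20.0 = 5 half-lives
C = C₀ × (1/2)^5 = 0.5137 × 0.03125 = 0.01605 mg/L
(0.01605 mg/L = 0.01605 mcg/mL)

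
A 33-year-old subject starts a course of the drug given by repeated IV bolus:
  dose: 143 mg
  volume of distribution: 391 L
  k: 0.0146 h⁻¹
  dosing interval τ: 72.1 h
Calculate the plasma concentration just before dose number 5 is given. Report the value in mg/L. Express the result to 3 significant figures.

C₀ per dose = Dose / Vd = 143 / 391 = 0.3657 mg/L
Fraction remaining after one interval: r = e^(−kτ) = e^(−0.01460 × 72.1) = 0.3490
Before dose 5, 4 doses have been given (aged 1τ, 2τ, 3τ, 4τ).
C_trough = C₀ × (r + r² + … + r^4) = C₀ × r(1−r^4)/(1−r)
        = 0.3657 × 0.3490 × (1 − 0.01484) / (1 − 0.3490) = 0.1931 mg/L

0.193 mg/L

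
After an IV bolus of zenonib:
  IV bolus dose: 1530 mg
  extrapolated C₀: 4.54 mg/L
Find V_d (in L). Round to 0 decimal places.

337 L

Vd = Dose / C₀ = 1530 / 4.54 = 337.0 L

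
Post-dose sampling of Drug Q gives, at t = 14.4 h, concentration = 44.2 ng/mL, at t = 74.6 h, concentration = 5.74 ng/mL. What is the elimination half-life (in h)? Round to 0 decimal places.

20 h

k = ln(C₁/C₂) / (t₂ − t₁) = ln(44.2/5.74) / (74.6 − 14.4)
  = 2.041 / 60.20 = 0.03390 h⁻¹
t½ = ln2 / k = 0.693147 / 0.03390 = 20.45 h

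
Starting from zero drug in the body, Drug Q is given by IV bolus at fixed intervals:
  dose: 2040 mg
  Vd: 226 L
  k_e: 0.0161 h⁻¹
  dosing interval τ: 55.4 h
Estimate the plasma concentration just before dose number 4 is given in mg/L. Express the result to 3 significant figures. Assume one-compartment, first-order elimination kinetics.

C₀ per dose = Dose / Vd = 2040 / 226 = 9.027 mg/L
Fraction remaining after one interval: r = e^(−kτ) = e^(−0.01610 × 55.4) = 0.4099
Before dose 4, 3 doses have been given (aged 1τ, 2τ, 3τ).
C_trough = C₀ × (r + r² + … + r^3) = C₀ × r(1−r^3)/(1−r)
        = 9.027 × 0.4099 × (1 − 0.06887) / (1 − 0.4099) = 5.839 mg/L

5.84 mg/L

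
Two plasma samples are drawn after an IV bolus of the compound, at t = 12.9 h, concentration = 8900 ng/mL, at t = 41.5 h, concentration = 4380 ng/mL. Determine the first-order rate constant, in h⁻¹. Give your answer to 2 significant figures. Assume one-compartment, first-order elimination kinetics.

k = ln(C₁/C₂) / (t₂ − t₁) = ln(8900/4380) / (41.5 − 12.9)
  = 0.7090 / 28.60 = 0.02479 h⁻¹

0.025 h⁻¹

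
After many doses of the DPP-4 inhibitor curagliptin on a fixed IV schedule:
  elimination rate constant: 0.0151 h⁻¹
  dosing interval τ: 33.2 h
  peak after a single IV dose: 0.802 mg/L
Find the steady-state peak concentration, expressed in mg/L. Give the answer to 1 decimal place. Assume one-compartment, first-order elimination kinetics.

2.0 mg/L

e^(−kτ) = e^(−0.01510 × 33.2) = 0.6057
Accumulation ratio R = 1 / (1 − e^(−kτ)) = 1 / (1 − 0.6057) = 2.536
Steady-state peak = C₀ × R = 0.802 × 2.536 = 2.034 mg/L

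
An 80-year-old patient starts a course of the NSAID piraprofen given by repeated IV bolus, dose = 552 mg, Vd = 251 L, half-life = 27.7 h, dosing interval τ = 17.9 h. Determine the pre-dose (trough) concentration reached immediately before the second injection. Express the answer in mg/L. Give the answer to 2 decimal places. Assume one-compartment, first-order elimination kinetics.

C₀ per dose = Dose / Vd = 552 / 251 = 2.199 mg/L
k = ln2 / t½ = 0.693147 / 27.7 = 0.02502 h⁻¹
Fraction remaining after one interval: r = e^(−kτ) = e^(−0.02502 × 17.9) = 0.6390
Before dose 2, 1 dose has been given (aged 1τ).
C_trough = C₀ × r = 2.199 × 0.6390 = 1.405 mg/L

1.41 mg/L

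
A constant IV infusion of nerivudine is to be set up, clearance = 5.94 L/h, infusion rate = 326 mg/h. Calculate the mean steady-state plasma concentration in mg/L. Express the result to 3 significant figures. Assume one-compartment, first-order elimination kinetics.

At steady state Css = R₀ / CL = 326 / 5.940 = 54.88 mg/L

54.9 mg/L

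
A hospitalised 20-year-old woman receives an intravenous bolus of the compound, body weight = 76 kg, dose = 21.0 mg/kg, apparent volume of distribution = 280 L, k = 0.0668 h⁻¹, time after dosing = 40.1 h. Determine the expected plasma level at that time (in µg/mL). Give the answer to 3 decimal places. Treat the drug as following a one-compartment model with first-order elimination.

Total dose = 21.0 × 76 = 1596 mg
C₀ = Dose / Vd = 1596 / 280 = 5.700 mg/L
C = C₀ · e^(−k·t) = 5.700 × e^(−0.06680 × 40.1)
  = 5.700 × 0.06865 = 0.3913 mg/L
(0.3913 mg/L = 0.3913 µg/mL)

0.391 µg/mL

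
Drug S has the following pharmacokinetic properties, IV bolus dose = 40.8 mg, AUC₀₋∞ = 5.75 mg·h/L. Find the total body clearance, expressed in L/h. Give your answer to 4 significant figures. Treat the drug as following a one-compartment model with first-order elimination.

7.096 L/h

CL = Dose / AUC = 40.8 / 5.75 = 7.096 L/h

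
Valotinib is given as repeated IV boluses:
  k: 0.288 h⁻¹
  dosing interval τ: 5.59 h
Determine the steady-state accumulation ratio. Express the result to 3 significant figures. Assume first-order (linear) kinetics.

1.25

e^(−kτ) = e^(−0.2880 × 5.59) = 0.1999
Accumulation ratio R = 1 / (1 − e^(−kτ)) = 1 / (1 − 0.1999) = 1.250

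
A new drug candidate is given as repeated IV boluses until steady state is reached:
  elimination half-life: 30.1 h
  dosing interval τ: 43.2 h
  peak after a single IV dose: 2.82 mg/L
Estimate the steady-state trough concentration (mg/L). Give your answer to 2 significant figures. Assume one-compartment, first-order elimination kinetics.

1.7 mg/L

k = ln2 / t½ = 0.693147 / 30.1 = 0.02303 h⁻¹
e^(−kτ) = e^(−0.02303 × 43.2) = 0.3698
Accumulation ratio R = 1 / (1 − e^(−kτ)) = 1 / (1 − 0.3698) = 1.587
Steady-state trough = C₀ × R × e^(−kτ) = 2.82 × 1.587 × 0.3698 = 1.655 mg/L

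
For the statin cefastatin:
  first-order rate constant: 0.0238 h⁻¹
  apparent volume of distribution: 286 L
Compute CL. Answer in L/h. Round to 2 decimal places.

CL = k × Vd = 0.0238 × 286 = 6.807 L/h

6.81 L/h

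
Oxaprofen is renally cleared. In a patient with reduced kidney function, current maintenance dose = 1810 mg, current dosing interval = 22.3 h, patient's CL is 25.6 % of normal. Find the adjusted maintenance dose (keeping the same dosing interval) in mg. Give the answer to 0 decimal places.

463 mg

To keep the same average steady-state level, dosing rate must scale with clearance.
CL ratio = 25.6 / 100 = 0.2560
New dose (same interval) = 1810 × 0.2560 = 463.4 mg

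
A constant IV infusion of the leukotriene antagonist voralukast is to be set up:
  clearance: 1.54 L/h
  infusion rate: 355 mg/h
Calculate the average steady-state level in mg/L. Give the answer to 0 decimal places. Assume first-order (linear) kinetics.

231 mg/L

At steady state Css = R₀ / CL = 355 / 1.540 = 230.5 mg/L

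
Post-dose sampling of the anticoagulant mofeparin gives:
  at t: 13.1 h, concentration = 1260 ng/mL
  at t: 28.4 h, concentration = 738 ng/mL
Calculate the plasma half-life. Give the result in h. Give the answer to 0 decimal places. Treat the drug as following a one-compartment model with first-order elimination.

k = ln(C₁/C₂) / (t₂ − t₁) = ln(1260/738) / (28.4 − 13.1)
  = 0.5349 / 15.30 = 0.03496 h⁻¹
t½ = ln2 / k = 0.693147 / 0.03496 = 19.83 h

20 h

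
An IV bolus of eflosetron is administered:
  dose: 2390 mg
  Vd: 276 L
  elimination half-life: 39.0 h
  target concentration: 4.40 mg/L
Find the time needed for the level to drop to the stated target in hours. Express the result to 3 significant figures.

C₀ = Dose / Vd = 2390 / 276 = 8.659 mg/L
k = ln2 / t½ = 0.693147 / 39.0 = 0.01777 h⁻¹
t = ln(C₀ / C) / k = ln(8.659 / 4.40) / 0.01777
  = ln(1.968) / 0.01777 = 0.6770 / 0.01777 = 38.10 h

38.1 h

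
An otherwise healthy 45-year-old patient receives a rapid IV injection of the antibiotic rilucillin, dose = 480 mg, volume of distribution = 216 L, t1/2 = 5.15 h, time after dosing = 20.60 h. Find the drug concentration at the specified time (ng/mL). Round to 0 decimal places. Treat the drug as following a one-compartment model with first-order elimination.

C₀ = Dose / Vd = 480.0 / 216 = 2.222 mg/L
k = ln2 / t½ = 0.693147 / 5.15 = 0.1346 h⁻¹
t / t½ = 20.60 / 5.15 = 4 half-lives
C = C₀ × (1/2)^4 = 2.222 × 0.06250 = 0.1389 mg/L
Convert: 0.1389 mg/L × 1000 = 138.9 ng/mL

139 ng/mL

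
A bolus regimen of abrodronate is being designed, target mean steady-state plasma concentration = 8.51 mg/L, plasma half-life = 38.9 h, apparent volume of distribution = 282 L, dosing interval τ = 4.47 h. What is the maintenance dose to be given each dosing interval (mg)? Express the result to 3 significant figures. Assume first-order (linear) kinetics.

191 mg

k = ln2 / t½ = 0.693147 / 38.9 = 0.01782 h⁻¹
CL = k × Vd = 0.01782 × 282 = 5.025 L/h
At steady state, Dose/τ = Css × CL.
Dose = Css × CL × τ = 8.51 × 5.025 × 4.47 = 191.1 mg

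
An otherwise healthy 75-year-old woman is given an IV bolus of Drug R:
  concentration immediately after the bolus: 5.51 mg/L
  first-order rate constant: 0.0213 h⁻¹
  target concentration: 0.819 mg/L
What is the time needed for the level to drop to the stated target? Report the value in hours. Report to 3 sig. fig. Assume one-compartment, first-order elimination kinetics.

89.5 h

t = ln(C₀ / C) / k = ln(5.510 / 0.819) / 0.02130
  = ln(6.728) / 0.02130 = 1.906 / 0.02130 = 89.48 h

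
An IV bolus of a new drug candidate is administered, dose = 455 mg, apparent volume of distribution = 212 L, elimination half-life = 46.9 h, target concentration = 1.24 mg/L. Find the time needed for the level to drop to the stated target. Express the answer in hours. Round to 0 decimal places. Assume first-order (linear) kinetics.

C₀ = Dose / Vd = 455.0 / 212 = 2.146 mg/L
k = ln2 / t½ = 0.693147 / 46.9 = 0.01478 h⁻¹
t = ln(C₀ / C) / k = ln(2.146 / 1.24) / 0.01478
  = ln(1.731) / 0.01478 = 0.5487 / 0.01478 = 37.12 h

37 h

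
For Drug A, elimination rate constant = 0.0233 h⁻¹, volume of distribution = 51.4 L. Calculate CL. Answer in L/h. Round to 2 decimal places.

CL = k × Vd = 0.0233 × 51.4 = 1.198 L/h

1.20 L/h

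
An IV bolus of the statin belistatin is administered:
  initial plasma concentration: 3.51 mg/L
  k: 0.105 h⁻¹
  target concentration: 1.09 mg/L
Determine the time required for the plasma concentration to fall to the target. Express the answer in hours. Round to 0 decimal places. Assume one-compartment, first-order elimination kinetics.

t = ln(C₀ / C) / k = ln(3.510 / 1.09) / 0.1050
  = ln(3.220) / 0.1050 = 1.169 / 0.1050 = 11.13 h

11 h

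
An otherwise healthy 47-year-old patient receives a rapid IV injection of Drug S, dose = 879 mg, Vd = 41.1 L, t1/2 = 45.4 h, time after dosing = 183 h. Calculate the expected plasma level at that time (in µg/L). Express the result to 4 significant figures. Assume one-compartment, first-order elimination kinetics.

C₀ = Dose / Vd = 879.0 / 41.1 = 21.39 mg/L
k = ln2 / t½ = 0.693147 / 45.4 = 0.01527 h⁻¹
C = C₀ · e^(−k·t) = 21.39 × e^(−0.01527 × 183)
  = 21.39 × 0.06115 = 1.308 mg/L
Convert: 1.308 mg/L × 1000 = 1308 µg/L

1308 µg/L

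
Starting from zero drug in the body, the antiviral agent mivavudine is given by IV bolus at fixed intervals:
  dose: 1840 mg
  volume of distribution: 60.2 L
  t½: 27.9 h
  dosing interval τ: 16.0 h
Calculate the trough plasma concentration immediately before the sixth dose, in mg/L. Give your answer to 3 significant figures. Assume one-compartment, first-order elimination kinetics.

C₀ per dose = Dose / Vd = 1840 / 60.2 = 30.56 mg/L
k = ln2 / t½ = 0.693147 / 27.9 = 0.02484 h⁻¹
Fraction remaining after one interval: r = e^(−kτ) = e^(−0.02484 × 16.0) = 0.6720
Before dose 6, 5 doses have been given (aged 1τ, 2τ, 3τ, 4τ, 5τ).
C_trough = C₀ × (r + r² + … + r^5) = C₀ × r(1−r^5)/(1−r)
        = 30.56 × 0.6720 × (1 − 0.1370) / (1 − 0.6720) = 54.03 mg/L

54.0 mg/L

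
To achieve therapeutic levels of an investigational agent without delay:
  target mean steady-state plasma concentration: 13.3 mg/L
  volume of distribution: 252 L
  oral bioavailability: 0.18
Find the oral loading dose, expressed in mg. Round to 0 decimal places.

LD = Css × Vd / F = 13.3 × 252 / 0.18 = 18620 mg

18620 mg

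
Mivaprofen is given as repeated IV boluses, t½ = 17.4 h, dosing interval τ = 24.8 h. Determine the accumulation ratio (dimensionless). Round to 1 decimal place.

k = ln2 / t½ = 0.693147 / 17.4 = 0.03984 h⁻¹
e^(−kτ) = e^(−0.03984 × 24.8) = 0.3723
Accumulation ratio R = 1 / (1 − e^(−kτ)) = 1 / (1 − 0.3723) = 1.593

1.6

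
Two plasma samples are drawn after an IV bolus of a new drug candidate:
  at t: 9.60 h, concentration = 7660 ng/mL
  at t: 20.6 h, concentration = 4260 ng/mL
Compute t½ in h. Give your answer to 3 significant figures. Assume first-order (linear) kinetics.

k = ln(C₁/C₂) / (t₂ − t₁) = ln(7660/4260) / (20.6 − 9.60)
  = 0.5867 / 11.00 = 0.05334 h⁻¹
t½ = ln2 / k = 0.693147 / 0.05334 = 12.99 h

13.0 h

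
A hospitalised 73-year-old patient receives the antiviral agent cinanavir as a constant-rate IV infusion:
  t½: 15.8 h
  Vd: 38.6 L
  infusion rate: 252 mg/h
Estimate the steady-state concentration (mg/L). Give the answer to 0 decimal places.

149 mg/L

k = ln2 / t½ = 0.693147 / 15.8 = 0.04387 h⁻¹
CL = k × Vd = 0.04387 × 38.6 = 1.693 L/h
At steady state Css = R₀ / CL = 252 / 1.693 = 148.8 mg/L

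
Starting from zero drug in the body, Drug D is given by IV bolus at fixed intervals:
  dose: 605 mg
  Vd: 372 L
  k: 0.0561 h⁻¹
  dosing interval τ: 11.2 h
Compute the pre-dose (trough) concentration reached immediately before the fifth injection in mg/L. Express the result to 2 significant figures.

C₀ per dose = Dose / Vd = 605 / 372 = 1.626 mg/L
Fraction remaining after one interval: r = e^(−kτ) = e^(−0.05610 × 11.2) = 0.5335
Before dose 5, 4 doses have been given (aged 1τ, 2τ, 3τ, 4τ).
C_trough = C₀ × (r + r² + … + r^4) = C₀ × r(1−r^4)/(1−r)
        = 1.626 × 0.5335 × (1 − 0.08101) / (1 − 0.5335) = 1.709 mg/L

1.7 mg/L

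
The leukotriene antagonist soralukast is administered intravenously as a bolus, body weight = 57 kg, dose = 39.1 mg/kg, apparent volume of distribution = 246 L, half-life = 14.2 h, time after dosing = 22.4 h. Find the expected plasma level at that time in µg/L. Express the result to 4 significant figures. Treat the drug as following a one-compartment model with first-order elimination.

Total dose = 39.1 × 57 = 2229 mg
C₀ = Dose / Vd = 2229 / 246 = 9.061 mg/L
k = ln2 / t½ = 0.693147 / 14.2 = 0.04881 h⁻¹
C = C₀ · e^(−k·t) = 9.061 × e^(−0.04881 × 22.4)
  = 9.061 × 0.3351 = 3.036 mg/L
Convert: 3.036 mg/L × 1000 = 3036 µg/L

3036 µg/L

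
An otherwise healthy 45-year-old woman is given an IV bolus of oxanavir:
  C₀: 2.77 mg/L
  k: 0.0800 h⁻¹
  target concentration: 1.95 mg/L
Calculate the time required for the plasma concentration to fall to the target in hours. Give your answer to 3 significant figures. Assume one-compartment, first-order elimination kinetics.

4.39 h

t = ln(C₀ / C) / k = ln(2.770 / 1.95) / 0.08000
  = ln(1.421) / 0.08000 = 0.3514 / 0.08000 = 4.393 h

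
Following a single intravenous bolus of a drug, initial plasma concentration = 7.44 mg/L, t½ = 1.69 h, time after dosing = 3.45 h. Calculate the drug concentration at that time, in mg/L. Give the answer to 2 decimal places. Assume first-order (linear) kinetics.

1.81 mg/L

k = ln2 / t½ = 0.693147 / 1.69 = 0.4101 h⁻¹
C = C₀ · e^(−k·t) = 7.440 × e^(−0.4101 × 3.45)
  = 7.440 × 0.2430 = 1.808 mg/L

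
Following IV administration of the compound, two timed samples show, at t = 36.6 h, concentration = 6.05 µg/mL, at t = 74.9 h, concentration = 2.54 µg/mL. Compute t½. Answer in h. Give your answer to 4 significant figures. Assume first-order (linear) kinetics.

k = ln(C₁/C₂) / (t₂ − t₁) = ln(6.05/2.54) / (74.9 − 36.6)
  = 0.8679 / 38.30 = 0.02266 h⁻¹
t½ = ln2 / k = 0.693147 / 0.02266 = 30.59 h

30.59 h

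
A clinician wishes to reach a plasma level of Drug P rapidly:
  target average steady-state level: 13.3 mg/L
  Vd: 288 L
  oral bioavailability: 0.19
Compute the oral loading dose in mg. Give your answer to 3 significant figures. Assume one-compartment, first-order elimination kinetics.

LD = Css × Vd / F = 13.3 × 288 / 0.19 = 20160 mg

20200 mg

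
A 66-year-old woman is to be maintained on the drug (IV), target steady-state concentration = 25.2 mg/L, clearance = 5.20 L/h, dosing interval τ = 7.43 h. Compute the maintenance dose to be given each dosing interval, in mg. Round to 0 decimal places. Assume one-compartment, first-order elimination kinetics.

974 mg

At steady state, Dose/τ = Css × CL.
Dose = Css × CL × τ = 25.2 × 5.200 × 7.43 = 973.6 mg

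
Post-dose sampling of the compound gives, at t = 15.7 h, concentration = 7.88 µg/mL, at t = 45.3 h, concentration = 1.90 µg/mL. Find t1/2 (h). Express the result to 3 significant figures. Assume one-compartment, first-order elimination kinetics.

14.4 h

k = ln(C₁/C₂) / (t₂ − t₁) = ln(7.88/1.90) / (45.3 − 15.7)
  = 1.422 / 29.60 = 0.04804 h⁻¹
t½ = ln2 / k = 0.693147 / 0.04804 = 14.43 h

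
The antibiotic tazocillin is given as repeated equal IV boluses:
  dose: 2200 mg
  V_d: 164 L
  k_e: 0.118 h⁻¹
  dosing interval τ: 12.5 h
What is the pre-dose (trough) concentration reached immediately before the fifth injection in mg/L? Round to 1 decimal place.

C₀ per dose = Dose / Vd = 2200 / 164 = 13.41 mg/L
Fraction remaining after one interval: r = e^(−kτ) = e^(−0.1180 × 12.5) = 0.2288
Before dose 5, 4 doses have been given (aged 1τ, 2τ, 3τ, 4τ).
C_trough = C₀ × (r + r² + … + r^4) = C₀ × r(1−r^4)/(1−r)
        = 13.41 × 0.2288 × (1 − 0.002740) / (1 − 0.2288) = 3.968 mg/L

4.0 mg/L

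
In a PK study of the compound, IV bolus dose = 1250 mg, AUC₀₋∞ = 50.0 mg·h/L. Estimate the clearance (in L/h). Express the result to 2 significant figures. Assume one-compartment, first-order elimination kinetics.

CL = Dose / AUC = 1250 / 50.0 = 25.00 L/h

25 L/h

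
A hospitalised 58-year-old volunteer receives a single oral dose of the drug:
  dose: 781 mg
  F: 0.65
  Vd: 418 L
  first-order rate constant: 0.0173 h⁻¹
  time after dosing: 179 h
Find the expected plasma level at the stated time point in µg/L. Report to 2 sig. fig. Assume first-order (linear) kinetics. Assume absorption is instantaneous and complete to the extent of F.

55 µg/L

Amount reaching circulation = F × Dose = 0.65 × 781.0 = 507.7 mg
C₀ = F·Dose / Vd = 507.7 / 418 = 1.215 mg/L
C = C₀ · e^(−k·t) = 1.215 × e^(−0.01730 × 179)
  = 1.215 × 0.04520 = 0.05492 mg/L
Convert: 0.05492 mg/L × 1000 = 54.92 µg/L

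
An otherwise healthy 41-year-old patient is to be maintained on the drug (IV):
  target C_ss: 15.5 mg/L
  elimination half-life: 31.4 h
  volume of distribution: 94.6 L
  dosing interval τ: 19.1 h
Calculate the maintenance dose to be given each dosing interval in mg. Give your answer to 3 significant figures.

k = ln2 / t½ = 0.693147 / 31.4 = 0.02207 h⁻¹
CL = k × Vd = 0.02207 × 94.6 = 2.088 L/h
At steady state, Dose/τ = Css × CL.
Dose = Css × CL × τ = 15.5 × 2.088 × 19.1 = 618.2 mg

618 mg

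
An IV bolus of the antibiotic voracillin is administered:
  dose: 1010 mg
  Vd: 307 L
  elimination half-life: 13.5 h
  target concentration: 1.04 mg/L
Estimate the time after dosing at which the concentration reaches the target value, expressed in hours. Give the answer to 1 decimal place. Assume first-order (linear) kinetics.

C₀ = Dose / Vd = 1010 / 307 = 3.290 mg/L
k = ln2 / t½ = 0.693147 / 13.5 = 0.05134 h⁻¹
t = ln(C₀ / C) / k = ln(3.290 / 1.04) / 0.05134
  = ln(3.163) / 0.05134 = 1.152 / 0.05134 = 22.44 h

22.4 h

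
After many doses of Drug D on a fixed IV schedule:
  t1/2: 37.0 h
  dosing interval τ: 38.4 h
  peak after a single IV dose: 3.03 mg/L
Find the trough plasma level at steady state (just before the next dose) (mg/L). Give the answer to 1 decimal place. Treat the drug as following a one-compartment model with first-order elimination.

2.9 mg/L

k = ln2 / t½ = 0.693147 / 37.0 = 0.01873 h⁻¹
e^(−kτ) = e^(−0.01873 × 38.4) = 0.4871
Accumulation ratio R = 1 / (1 − e^(−kτ)) = 1 / (1 − 0.4871) = 1.950
Steady-state trough = C₀ × R × e^(−kτ) = 3.03 × 1.950 × 0.4871 = 2.878 mg/L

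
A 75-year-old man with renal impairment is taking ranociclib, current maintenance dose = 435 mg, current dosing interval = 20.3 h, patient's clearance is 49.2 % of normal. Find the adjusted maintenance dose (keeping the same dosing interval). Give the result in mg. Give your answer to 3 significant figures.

214 mg

To keep the same average steady-state level, dosing rate must scale with clearance.
CL ratio = 49.2 / 100 = 0.4920
New dose (same interval) = 435 × 0.4920 = 214.0 mg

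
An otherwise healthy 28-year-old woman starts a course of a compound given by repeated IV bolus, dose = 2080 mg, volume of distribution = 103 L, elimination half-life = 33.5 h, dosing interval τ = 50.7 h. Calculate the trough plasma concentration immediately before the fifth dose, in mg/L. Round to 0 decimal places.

11 mg/L

C₀ per dose = Dose / Vd = 2080 / 103 = 20.19 mg/L
k = ln2 / t½ = 0.693147 / 33.5 = 0.02069 h⁻¹
Fraction remaining after one interval: r = e^(−kτ) = e^(−0.02069 × 50.7) = 0.3503
Before dose 5, 4 doses have been given (aged 1τ, 2τ, 3τ, 4τ).
C_trough = C₀ × (r + r² + … + r^4) = C₀ × r(1−r^4)/(1−r)
        = 20.19 × 0.3503 × (1 − 0.01506) / (1 − 0.3503) = 10.72 mg/L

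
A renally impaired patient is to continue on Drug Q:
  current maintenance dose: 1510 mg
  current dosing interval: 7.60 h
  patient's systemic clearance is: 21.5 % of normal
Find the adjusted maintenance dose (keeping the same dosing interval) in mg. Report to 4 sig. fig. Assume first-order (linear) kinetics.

324.7 mg

To keep the same average steady-state level, dosing rate must scale with clearance.
CL ratio = 21.5 / 100 = 0.2150
New dose (same interval) = 1510 × 0.2150 = 324.7 mg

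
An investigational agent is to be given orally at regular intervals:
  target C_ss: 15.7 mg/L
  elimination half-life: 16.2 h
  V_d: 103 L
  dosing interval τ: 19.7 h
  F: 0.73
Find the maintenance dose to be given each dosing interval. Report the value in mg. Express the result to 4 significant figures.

k = ln2 / t½ = 0.693147 / 16.2 = 0.04279 h⁻¹
CL = k × Vd = 0.04279 × 103 = 4.407 L/h
At steady state, F × (Dose/τ) = Css × CL.
Dose = Css × CL × τ / F = 15.7 × 4.407 × 19.7 / 0.73 = 1867 mg

1867 mg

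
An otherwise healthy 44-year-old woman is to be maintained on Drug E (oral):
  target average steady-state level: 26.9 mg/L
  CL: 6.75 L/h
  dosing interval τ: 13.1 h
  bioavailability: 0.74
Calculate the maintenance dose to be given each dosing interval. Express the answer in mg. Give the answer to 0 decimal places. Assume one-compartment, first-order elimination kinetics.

At steady state, F × (Dose/τ) = Css × CL.
Dose = Css × CL × τ / F = 26.9 × 6.750 × 13.1 / 0.74 = 3214 mg

3214 mg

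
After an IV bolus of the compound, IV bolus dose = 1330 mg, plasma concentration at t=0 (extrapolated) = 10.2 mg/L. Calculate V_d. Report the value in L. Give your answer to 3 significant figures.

Vd = Dose / C₀ = 1330 / 10.2 = 130.4 L

130 L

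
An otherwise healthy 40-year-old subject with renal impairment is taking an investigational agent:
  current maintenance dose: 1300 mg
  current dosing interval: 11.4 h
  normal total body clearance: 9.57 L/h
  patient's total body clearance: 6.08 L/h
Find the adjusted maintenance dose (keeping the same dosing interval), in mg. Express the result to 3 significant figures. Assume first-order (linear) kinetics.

To keep the same average steady-state level, dosing rate must scale with clearance.
CL ratio = 6.08 / 9.57 = 0.6353
New dose (same interval) = 1300 × 0.6353 = 825.9 mg

826 mg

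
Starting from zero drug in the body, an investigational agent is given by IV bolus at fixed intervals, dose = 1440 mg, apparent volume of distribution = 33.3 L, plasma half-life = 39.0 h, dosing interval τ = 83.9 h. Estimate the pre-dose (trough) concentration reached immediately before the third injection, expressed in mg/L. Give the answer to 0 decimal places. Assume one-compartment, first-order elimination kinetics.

12 mg/L

C₀ per dose = Dose / Vd = 1440 / 33.3 = 43.24 mg/L
k = ln2 / t½ = 0.693147 / 39.0 = 0.01777 h⁻¹
Fraction remaining after one interval: r = e^(−kτ) = e^(−0.01777 × 83.9) = 0.2252
Before dose 3, 2 doses have been given (aged 1τ, 2τ).
C_trough = C₀ × (r + r²) = 43.24 × (0.2252 + 0.05072) = 11.93 mg/L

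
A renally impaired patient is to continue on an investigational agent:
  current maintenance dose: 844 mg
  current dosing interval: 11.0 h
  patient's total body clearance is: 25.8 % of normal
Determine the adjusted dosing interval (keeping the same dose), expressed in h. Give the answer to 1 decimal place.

To keep the same average steady-state level, dosing rate must scale with clearance.
CL ratio = 25.8 / 100 = 0.2580
New interval (same dose) = 11.0 / 0.2580 = 42.64 h

42.6 h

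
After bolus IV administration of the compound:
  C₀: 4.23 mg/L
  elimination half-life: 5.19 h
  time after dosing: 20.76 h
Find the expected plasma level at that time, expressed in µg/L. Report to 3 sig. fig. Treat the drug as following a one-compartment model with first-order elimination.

264 µg/L

k = ln2 / t½ = 0.693147 / 5.19 = 0.1336 h⁻¹
t / t½ = 20.76 / 5.19 = 4 half-lives
C = C₀ × (1/2)^4 = 4.230 × 0.06250 = 0.2644 mg/L
Convert: 0.2644 mg/L × 1000 = 264.4 µg/L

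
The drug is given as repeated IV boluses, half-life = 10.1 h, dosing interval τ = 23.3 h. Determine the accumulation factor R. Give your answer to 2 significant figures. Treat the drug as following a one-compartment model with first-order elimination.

1.3

k = ln2 / t½ = 0.693147 / 10.1 = 0.06863 h⁻¹
e^(−kτ) = e^(−0.06863 × 23.3) = 0.2021
Accumulation ratio R = 1 / (1 − e^(−kτ)) = 1 / (1 − 0.2021) = 1.253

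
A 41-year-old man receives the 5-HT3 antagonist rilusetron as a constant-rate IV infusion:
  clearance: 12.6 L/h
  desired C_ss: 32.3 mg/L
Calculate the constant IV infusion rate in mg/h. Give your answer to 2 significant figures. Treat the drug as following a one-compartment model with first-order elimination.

410 mg/h

At steady state, infusion rate R₀ = Css × CL = 32.3 × 12.60 = 407.0 mg/h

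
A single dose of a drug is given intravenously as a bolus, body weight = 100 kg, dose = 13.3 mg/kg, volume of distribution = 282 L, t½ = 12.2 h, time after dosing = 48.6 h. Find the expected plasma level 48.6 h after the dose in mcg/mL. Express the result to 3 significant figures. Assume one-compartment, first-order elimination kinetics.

Total dose = 13.3 × 100 = 1330 mg
C₀ = Dose / Vd = 1330 / 282 = 4.716 mg/L
k = ln2 / t½ = 0.693147 / 12.2 = 0.05682 h⁻¹
C = C₀ · e^(−k·t) = 4.716 × e^(−0.05682 × 48.6)
  = 4.716 × 0.06320 = 0.2981 mg/L
(0.2981 mg/L = 0.2981 mcg/mL)

0.298 mcg/mL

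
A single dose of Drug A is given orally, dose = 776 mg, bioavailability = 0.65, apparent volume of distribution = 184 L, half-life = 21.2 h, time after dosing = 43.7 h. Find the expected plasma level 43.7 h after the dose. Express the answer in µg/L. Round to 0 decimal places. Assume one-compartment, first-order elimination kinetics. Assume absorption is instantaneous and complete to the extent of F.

Amount reaching circulation = F × Dose = 0.65 × 776.0 = 504.4 mg
C₀ = F·Dose / Vd = 504.4 / 184 = 2.741 mg/L
k = ln2 / t½ = 0.693147 / 21.2 = 0.03270 h⁻¹
C = C₀ · e^(−k·t) = 2.741 × e^(−0.03270 × 43.7)
  = 2.741 × 0.2396 = 0.6567 mg/L
Convert: 0.6567 mg/L × 1000 = 656.7 µg/L

657 µg/L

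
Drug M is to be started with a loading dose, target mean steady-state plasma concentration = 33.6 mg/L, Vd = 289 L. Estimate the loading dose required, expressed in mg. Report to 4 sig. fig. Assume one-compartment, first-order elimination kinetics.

LD = Css × Vd = 33.6 × 289 = 9710 mg

9710 mg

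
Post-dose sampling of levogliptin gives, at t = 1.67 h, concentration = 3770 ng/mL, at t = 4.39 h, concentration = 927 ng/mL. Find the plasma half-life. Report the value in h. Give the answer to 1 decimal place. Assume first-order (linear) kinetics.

k = ln(C₁/C₂) / (t₂ − t₁) = ln(3770/927) / (4.39 − 1.67)
  = 1.403 / 2.720 = 0.5158 h⁻¹
t½ = ln2 / k = 0.693147 / 0.5158 = 1.344 h

1.3 h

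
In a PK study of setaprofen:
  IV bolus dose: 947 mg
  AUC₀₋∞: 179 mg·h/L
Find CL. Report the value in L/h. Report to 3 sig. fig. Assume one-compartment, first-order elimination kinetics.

CL = Dose / AUC = 947 / 179 = 5.291 L/h

5.29 L/h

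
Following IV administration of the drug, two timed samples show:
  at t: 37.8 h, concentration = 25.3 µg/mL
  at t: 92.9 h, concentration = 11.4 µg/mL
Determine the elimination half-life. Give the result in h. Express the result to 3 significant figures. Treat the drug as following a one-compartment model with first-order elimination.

k = ln(C₁/C₂) / (t₂ − t₁) = ln(25.3/11.4) / (92.9 − 37.8)
  = 0.7972 / 55.10 = 0.01447 h⁻¹
t½ = ln2 / k = 0.693147 / 0.01447 = 47.90 h

47.9 h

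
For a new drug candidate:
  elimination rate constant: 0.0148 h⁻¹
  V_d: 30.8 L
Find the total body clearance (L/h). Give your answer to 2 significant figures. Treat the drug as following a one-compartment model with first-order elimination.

0.46 L/h

CL = k × Vd = 0.0148 × 30.8 = 0.4558 L/h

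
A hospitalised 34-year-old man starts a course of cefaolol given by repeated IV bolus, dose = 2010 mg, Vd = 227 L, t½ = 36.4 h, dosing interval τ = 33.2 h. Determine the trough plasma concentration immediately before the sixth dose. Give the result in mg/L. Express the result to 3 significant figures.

9.62 mg/L

C₀ per dose = Dose / Vd = 2010 / 227 = 8.855 mg/L
k = ln2 / t½ = 0.693147 / 36.4 = 0.01904 h⁻¹
Fraction remaining after one interval: r = e^(−kτ) = e^(−0.01904 × 33.2) = 0.5315
Before dose 6, 5 doses have been given (aged 1τ, 2τ, 3τ, 4τ, 5τ).
C_trough = C₀ × (r + r² + … + r^5) = C₀ × r(1−r^5)/(1−r)
        = 8.855 × 0.5315 × (1 − 0.04241) / (1 − 0.5315) = 9.620 mg/L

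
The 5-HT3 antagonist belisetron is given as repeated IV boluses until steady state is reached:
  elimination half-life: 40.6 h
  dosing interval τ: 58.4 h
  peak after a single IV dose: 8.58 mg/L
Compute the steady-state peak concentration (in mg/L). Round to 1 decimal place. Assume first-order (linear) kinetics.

k = ln2 / t½ = 0.693147 / 40.6 = 0.01707 h⁻¹
e^(−kτ) = e^(−0.01707 × 58.4) = 0.3690
Accumulation ratio R = 1 / (1 − e^(−kτ)) = 1 / (1 − 0.3690) = 1.585
Steady-state peak = C₀ × R = 8.58 × 1.585 = 13.60 mg/L

13.6 mg/L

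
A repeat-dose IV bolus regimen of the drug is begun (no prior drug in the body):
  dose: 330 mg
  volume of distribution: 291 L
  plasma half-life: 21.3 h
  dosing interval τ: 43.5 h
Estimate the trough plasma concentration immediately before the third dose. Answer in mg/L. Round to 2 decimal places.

0.34 mg/L

C₀ per dose = Dose / Vd = 330 / 291 = 1.134 mg/L
k = ln2 / t½ = 0.693147 / 21.3 = 0.03254 h⁻¹
Fraction remaining after one interval: r = e^(−kτ) = e^(−0.03254 × 43.5) = 0.2428
Before dose 3, 2 doses have been given (aged 1τ, 2τ).
C_trough = C₀ × (r + r²) = 1.134 × (0.2428 + 0.05895) = 0.3422 mg/L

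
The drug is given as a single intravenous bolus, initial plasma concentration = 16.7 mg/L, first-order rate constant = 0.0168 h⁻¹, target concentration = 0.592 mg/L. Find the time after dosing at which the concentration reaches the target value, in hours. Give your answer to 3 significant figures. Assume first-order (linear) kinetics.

t = ln(C₀ / C) / k = ln(16.70 / 0.592) / 0.01680
  = ln(28.21) / 0.01680 = 3.340 / 0.01680 = 198.8 h

199 h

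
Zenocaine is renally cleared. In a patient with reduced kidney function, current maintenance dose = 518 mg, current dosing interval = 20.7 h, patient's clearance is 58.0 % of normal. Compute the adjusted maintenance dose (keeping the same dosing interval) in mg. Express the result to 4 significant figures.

To keep the same average steady-state level, dosing rate must scale with clearance.
CL ratio = 58.0 / 100 = 0.5800
New dose (same interval) = 518 × 0.5800 = 300.4 mg

300.4 mg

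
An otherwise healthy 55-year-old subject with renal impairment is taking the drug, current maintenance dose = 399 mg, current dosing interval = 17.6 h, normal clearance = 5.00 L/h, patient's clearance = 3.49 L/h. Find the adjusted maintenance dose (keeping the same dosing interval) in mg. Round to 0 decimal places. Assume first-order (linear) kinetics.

To keep the same average steady-state level, dosing rate must scale with clearance.
CL ratio = 3.49 / 5.00 = 0.6980
New dose (same interval) = 399 × 0.6980 = 278.5 mg

279 mg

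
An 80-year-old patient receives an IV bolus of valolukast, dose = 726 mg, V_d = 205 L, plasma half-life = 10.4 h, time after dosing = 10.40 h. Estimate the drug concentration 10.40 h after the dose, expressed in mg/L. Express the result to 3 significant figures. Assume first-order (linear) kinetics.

C₀ = Dose / Vd = 726.0 / 205 = 3.541 mg/L
k = ln2 / t½ = 0.693147 / 10.4 = 0.06665 h⁻¹
t / t½ = 10.40 / 10.4 = 1 half-lives
C = C₀ × (1/2)^1 = 3.541 × 0.5000 = 1.771 mg/L

1.77 mg/L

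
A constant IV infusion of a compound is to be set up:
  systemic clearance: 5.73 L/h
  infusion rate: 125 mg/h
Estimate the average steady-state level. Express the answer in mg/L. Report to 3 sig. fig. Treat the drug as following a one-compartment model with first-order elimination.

21.8 mg/L

At steady state Css = R₀ / CL = 125 / 5.730 = 21.82 mg/L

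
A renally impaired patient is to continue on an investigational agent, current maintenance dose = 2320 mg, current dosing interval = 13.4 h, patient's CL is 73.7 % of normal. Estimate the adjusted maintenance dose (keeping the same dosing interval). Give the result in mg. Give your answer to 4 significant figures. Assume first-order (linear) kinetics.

To keep the same average steady-state level, dosing rate must scale with clearance.
CL ratio = 73.7 / 100 = 0.7370
New dose (same interval) = 2320 × 0.7370 = 1710 mg

1710 mg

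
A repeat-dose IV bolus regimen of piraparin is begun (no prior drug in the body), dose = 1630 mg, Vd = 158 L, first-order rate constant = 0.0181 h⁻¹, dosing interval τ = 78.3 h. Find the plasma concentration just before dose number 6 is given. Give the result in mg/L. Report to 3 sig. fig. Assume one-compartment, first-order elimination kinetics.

3.30 mg/L

C₀ per dose = Dose / Vd = 1630 / 158 = 10.32 mg/L
Fraction remaining after one interval: r = e^(−kτ) = e^(−0.01810 × 78.3) = 0.2424
Before dose 6, 5 doses have been given (aged 1τ, 2τ, 3τ, 4τ, 5τ).
C_trough = C₀ × (r + r² + … + r^5) = C₀ × r(1−r^5)/(1−r)
        = 10.32 × 0.2424 × (1 − 0.0008369) / (1 − 0.2424) = 3.299 mg/L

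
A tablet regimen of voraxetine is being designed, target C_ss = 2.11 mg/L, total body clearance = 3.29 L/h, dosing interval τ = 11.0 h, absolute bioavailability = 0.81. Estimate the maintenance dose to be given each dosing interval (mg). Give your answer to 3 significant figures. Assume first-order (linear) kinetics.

At steady state, F × (Dose/τ) = Css × CL.
Dose = Css × CL × τ / F = 2.11 × 3.290 × 11.0 / 0.81 = 94.27 mg

94.3 mg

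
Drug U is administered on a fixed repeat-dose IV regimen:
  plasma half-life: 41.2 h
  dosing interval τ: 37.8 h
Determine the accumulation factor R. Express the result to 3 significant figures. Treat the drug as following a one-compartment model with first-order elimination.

k = ln2 / t½ = 0.693147 / 41.2 = 0.01682 h⁻¹
e^(−kτ) = e^(−0.01682 × 37.8) = 0.5295
Accumulation ratio R = 1 / (1 − e^(−kτ)) = 1 / (1 − 0.5295) = 2.125

2.13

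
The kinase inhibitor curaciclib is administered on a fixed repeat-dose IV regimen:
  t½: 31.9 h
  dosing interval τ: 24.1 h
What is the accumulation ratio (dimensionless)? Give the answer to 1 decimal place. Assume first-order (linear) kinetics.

k = ln2 / t½ = 0.693147 / 31.9 = 0.02173 h⁻¹
e^(−kτ) = e^(−0.02173 × 24.1) = 0.5923
Accumulation ratio R = 1 / (1 − e^(−kτ)) = 1 / (1 − 0.5923) = 2.453

2.5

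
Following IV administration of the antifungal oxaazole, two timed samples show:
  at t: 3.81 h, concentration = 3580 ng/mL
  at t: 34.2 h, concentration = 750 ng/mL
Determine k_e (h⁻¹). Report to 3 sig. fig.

0.0514 h⁻¹

k = ln(C₁/C₂) / (t₂ − t₁) = ln(3580/750) / (34.2 − 3.81)
  = 1.563 / 30.39 = 0.05143 h⁻¹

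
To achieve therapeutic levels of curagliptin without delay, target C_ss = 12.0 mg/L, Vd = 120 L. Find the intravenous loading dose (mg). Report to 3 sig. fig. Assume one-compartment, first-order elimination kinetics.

LD = Css × Vd = 12.0 × 120 = 1440 mg

1440 mg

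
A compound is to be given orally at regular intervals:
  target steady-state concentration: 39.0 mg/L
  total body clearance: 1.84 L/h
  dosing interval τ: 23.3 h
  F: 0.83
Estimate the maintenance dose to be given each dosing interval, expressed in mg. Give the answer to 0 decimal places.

2014 mg

At steady state, F × (Dose/τ) = Css × CL.
Dose = Css × CL × τ / F = 39.0 × 1.840 × 23.3 / 0.83 = 2014 mg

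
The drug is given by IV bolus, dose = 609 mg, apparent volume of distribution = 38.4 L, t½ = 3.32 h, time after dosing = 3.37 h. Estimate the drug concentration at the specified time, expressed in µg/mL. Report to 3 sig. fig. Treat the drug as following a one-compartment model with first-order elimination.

C₀ = Dose / Vd = 609.0 / 38.4 = 15.86 mg/L
k = ln2 / t½ = 0.693147 / 3.32 = 0.2088 h⁻¹
C = C₀ · e^(−k·t) = 15.86 × e^(−0.2088 × 3.37)
  = 15.86 × 0.4948 = 7.848 mg/L
(7.848 mg/L = 7.848 µg/mL)

7.85 µg/mL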